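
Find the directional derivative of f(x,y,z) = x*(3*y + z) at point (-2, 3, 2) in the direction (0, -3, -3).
4*sqrt(2)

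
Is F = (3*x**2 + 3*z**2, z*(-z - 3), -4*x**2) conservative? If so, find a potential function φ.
No, ∇×F = (2*z + 3, 8*x + 6*z, 0) ≠ 0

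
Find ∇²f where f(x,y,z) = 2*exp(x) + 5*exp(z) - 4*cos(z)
2*exp(x) + 5*exp(z) + 4*cos(z)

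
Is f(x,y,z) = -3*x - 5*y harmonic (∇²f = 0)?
Yes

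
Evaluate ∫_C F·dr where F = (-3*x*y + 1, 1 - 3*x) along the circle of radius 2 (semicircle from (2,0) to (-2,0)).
-6*pi - 4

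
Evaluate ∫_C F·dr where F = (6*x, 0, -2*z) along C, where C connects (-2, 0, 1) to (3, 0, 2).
12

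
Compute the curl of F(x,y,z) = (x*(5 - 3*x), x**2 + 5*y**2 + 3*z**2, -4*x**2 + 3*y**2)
(6*y - 6*z, 8*x, 2*x)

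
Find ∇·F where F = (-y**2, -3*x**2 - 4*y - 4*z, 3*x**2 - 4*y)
-4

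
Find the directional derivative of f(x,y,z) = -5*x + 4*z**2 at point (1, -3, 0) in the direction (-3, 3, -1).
15*sqrt(19)/19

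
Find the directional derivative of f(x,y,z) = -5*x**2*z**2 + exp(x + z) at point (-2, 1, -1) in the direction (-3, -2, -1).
2*sqrt(14)*(-25*exp(3) - 1)*exp(-3)/7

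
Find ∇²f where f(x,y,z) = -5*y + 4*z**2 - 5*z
8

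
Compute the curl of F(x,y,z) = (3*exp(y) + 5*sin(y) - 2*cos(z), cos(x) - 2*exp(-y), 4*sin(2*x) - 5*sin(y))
(-5*cos(y), 2*sin(z) - 8*cos(2*x), -3*exp(y) - sin(x) - 5*cos(y))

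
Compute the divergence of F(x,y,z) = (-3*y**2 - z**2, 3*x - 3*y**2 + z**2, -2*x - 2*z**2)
-6*y - 4*z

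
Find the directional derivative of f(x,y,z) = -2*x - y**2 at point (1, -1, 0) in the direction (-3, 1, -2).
4*sqrt(14)/7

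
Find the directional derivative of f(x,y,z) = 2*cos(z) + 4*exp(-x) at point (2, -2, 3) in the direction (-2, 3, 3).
sqrt(22)*(-3*exp(2)*sin(3) + 4)*exp(-2)/11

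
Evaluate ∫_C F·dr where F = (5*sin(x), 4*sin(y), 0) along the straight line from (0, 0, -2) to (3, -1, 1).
-4*cos(1) - 5*cos(3) + 9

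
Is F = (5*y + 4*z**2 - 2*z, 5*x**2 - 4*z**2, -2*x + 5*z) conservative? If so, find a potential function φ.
No, ∇×F = (8*z, 8*z, 10*x - 5) ≠ 0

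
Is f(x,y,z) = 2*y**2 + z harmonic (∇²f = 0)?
No, ∇²f = 4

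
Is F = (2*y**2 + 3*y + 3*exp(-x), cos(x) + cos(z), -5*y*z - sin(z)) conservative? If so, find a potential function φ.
No, ∇×F = (-5*z + sin(z), 0, -4*y - sin(x) - 3) ≠ 0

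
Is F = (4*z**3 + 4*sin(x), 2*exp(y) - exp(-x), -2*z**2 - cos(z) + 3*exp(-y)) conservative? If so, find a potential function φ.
No, ∇×F = (-3*exp(-y), 12*z**2, exp(-x)) ≠ 0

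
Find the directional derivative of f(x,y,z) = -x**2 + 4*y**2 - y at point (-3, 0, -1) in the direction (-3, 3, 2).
-21*sqrt(22)/22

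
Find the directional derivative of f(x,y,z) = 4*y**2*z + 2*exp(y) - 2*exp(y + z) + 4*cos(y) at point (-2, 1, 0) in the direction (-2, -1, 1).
sqrt(6)*(-E + 2*sin(1) + 2)/3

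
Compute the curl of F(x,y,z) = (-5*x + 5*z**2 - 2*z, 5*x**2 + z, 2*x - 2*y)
(-3, 10*z - 4, 10*x)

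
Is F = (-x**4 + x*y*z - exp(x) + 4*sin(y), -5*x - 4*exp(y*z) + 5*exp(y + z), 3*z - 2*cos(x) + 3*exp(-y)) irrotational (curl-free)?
No, ∇×F = (4*y*exp(y*z) - 5*exp(y + z) - 3*exp(-y), x*y - 2*sin(x), -x*z - 4*cos(y) - 5)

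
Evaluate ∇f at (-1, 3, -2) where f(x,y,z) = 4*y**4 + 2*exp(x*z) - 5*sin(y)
(-4*exp(2), 432 - 5*cos(3), -2*exp(2))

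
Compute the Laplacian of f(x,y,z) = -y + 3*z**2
6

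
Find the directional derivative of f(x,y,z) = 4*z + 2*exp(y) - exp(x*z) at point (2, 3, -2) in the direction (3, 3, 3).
2*sqrt(3)*(2 + exp(3))/3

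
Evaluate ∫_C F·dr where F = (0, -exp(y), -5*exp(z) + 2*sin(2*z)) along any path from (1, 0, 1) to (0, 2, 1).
1 - exp(2)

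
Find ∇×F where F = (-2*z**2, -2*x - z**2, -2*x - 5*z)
(2*z, 2 - 4*z, -2)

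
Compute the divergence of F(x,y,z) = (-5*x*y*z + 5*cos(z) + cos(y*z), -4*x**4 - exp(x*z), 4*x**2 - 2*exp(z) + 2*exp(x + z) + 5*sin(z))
-5*y*z - 2*exp(z) + 2*exp(x + z) + 5*cos(z)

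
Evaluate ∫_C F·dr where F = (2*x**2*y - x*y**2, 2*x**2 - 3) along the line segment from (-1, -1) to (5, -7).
-918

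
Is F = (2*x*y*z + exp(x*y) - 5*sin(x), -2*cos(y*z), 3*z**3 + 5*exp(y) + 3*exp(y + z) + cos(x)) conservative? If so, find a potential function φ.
No, ∇×F = (-2*y*sin(y*z) + 5*exp(y) + 3*exp(y + z), 2*x*y + sin(x), x*(-2*z - exp(x*y))) ≠ 0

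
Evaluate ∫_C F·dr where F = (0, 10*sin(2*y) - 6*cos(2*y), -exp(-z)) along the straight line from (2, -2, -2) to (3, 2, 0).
-exp(2) + 1 - 6*sin(4)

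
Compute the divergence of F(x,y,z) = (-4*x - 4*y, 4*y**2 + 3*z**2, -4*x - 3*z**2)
8*y - 6*z - 4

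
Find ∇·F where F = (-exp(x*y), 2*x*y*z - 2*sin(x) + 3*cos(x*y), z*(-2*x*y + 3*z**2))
-2*x*y + 2*x*z - 3*x*sin(x*y) - y*exp(x*y) + 9*z**2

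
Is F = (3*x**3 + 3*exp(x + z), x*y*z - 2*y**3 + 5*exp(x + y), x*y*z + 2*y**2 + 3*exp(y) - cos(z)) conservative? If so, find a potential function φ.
No, ∇×F = (-x*y + x*z + 4*y + 3*exp(y), -y*z + 3*exp(x + z), y*z + 5*exp(x + y)) ≠ 0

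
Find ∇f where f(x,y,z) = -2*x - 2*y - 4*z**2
(-2, -2, -8*z)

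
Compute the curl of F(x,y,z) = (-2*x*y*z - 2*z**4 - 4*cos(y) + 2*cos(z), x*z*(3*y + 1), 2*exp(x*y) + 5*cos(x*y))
(x*(-3*y + 2*exp(x*y) - 5*sin(x*y) - 1), -2*x*y - 2*y*exp(x*y) + 5*y*sin(x*y) - 8*z**3 - 2*sin(z), 2*x*z + 3*y*z + z - 4*sin(y))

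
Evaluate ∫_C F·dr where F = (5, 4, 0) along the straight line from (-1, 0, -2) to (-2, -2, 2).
-13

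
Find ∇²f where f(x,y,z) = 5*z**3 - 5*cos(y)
30*z + 5*cos(y)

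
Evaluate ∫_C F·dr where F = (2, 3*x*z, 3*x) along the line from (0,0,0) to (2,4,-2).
-18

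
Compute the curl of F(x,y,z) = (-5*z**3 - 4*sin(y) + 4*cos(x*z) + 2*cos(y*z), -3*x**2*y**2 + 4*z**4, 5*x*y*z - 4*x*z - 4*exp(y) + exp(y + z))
(5*x*z - 16*z**3 - 4*exp(y) + exp(y + z), -4*x*sin(x*z) - 5*y*z - 2*y*sin(y*z) - 15*z**2 + 4*z, -6*x*y**2 + 2*z*sin(y*z) + 4*cos(y))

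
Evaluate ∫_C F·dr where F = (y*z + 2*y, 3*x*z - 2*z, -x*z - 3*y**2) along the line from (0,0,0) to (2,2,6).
-24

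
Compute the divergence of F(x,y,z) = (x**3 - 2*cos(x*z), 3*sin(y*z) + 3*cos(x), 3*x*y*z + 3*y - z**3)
3*x**2 + 3*x*y - 3*z**2 + 2*z*sin(x*z) + 3*z*cos(y*z)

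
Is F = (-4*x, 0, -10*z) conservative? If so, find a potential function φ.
Yes, F is conservative. φ = -2*x**2 - 5*z**2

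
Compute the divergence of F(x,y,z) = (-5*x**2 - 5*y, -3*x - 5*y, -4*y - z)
-10*x - 6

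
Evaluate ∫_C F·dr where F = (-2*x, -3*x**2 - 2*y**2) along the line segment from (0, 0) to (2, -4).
164/3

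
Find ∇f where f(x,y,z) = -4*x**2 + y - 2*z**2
(-8*x, 1, -4*z)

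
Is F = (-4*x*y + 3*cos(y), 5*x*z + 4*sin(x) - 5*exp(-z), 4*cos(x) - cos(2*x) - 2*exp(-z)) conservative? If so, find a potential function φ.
No, ∇×F = (-5*x - 5*exp(-z), 4*sin(x) - 2*sin(2*x), 4*x + 5*z + 3*sin(y) + 4*cos(x)) ≠ 0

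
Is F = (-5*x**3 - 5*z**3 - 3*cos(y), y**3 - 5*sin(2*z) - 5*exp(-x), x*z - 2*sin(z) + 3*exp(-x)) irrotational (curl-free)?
No, ∇×F = (10*cos(2*z), -15*z**2 - z + 3*exp(-x), -3*sin(y) + 5*exp(-x))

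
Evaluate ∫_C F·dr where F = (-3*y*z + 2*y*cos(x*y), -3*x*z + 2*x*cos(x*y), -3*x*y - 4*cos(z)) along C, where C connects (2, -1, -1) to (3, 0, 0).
-4*sin(1) + 2*sin(2) + 6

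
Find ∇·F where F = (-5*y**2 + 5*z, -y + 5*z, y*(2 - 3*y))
-1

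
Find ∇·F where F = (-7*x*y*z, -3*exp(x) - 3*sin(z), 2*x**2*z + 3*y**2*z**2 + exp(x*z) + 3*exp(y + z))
2*x**2 + x*exp(x*z) + 6*y**2*z - 7*y*z + 3*exp(y + z)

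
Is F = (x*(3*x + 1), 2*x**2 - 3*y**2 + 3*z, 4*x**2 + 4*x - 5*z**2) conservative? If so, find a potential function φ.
No, ∇×F = (-3, -8*x - 4, 4*x) ≠ 0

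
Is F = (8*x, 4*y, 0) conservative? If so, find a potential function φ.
Yes, F is conservative. φ = 4*x**2 + 2*y**2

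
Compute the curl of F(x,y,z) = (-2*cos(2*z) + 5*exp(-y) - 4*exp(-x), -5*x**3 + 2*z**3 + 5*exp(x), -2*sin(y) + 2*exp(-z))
(-6*z**2 - 2*cos(y), 4*sin(2*z), -15*x**2 + 5*exp(x) + 5*exp(-y))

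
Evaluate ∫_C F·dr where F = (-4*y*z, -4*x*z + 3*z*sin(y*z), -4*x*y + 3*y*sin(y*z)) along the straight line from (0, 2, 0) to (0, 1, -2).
3 - 3*cos(2)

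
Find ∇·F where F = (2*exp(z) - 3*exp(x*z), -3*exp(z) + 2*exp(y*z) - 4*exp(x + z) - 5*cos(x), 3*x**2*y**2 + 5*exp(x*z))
5*x*exp(x*z) - 3*z*exp(x*z) + 2*z*exp(y*z)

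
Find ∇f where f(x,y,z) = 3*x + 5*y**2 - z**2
(3, 10*y, -2*z)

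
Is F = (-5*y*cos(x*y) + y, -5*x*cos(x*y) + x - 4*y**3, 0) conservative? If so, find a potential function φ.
Yes, F is conservative. φ = x*y - y**4 - 5*sin(x*y)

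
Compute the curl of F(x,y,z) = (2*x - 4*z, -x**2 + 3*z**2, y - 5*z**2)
(1 - 6*z, -4, -2*x)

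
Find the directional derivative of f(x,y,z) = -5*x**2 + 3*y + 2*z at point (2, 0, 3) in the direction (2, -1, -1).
-15*sqrt(6)/2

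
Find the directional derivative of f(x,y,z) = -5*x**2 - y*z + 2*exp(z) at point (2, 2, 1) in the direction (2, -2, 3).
2*sqrt(17)*(-22 + 3*E)/17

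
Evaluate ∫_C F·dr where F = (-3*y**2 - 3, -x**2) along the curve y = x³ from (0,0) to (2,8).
-2802/35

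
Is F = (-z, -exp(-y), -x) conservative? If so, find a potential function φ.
Yes, F is conservative. φ = -x*z + exp(-y)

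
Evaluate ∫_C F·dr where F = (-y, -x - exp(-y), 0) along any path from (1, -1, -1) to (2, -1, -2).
1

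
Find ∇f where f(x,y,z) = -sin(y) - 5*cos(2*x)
(10*sin(2*x), -cos(y), 0)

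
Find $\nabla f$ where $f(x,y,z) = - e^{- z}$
(0, 0, exp(-z))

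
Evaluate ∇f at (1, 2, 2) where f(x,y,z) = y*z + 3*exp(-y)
(0, 2 - 3*exp(-2), 2)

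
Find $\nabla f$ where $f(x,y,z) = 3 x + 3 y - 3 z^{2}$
(3, 3, -6*z)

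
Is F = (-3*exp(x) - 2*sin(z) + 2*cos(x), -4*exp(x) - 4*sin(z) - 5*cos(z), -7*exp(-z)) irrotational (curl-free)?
No, ∇×F = (-5*sin(z) + 4*cos(z), -2*cos(z), -4*exp(x))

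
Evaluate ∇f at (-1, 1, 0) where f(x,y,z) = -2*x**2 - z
(4, 0, -1)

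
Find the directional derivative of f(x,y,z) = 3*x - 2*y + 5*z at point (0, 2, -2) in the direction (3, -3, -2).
5*sqrt(22)/22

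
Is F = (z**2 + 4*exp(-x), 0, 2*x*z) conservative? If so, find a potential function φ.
Yes, F is conservative. φ = x*z**2 - 4*exp(-x)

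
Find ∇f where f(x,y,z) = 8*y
(0, 8, 0)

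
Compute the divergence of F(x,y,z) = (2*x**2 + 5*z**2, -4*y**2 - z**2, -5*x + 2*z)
4*x - 8*y + 2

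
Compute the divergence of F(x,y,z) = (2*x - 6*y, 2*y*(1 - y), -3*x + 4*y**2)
4 - 4*y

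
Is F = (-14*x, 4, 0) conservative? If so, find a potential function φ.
Yes, F is conservative. φ = -7*x**2 + 4*y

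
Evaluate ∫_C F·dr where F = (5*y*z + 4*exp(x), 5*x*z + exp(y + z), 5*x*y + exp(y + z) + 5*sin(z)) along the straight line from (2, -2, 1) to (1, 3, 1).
-4*exp(2) - exp(-1) + 4*E + 35 + exp(4)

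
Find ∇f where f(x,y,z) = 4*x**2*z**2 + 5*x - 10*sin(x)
(8*x*z**2 - 10*cos(x) + 5, 0, 8*x**2*z)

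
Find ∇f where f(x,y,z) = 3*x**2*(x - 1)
(3*x*(3*x - 2), 0, 0)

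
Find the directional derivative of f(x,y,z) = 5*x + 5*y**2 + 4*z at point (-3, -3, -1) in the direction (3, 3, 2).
-67*sqrt(22)/22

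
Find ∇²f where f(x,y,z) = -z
0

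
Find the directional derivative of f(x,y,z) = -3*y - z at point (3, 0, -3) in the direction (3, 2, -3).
-3*sqrt(22)/22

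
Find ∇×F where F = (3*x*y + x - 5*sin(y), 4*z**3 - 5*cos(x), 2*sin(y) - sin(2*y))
(-12*z**2 + 2*cos(y) - 2*cos(2*y), 0, -3*x + 5*sin(x) + 5*cos(y))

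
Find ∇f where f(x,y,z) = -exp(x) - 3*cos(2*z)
(-exp(x), 0, 6*sin(2*z))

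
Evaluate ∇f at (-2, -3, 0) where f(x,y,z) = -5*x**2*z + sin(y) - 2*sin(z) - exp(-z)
(0, cos(3), -21)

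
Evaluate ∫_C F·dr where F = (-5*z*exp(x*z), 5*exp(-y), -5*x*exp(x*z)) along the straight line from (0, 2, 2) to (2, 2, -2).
5 - 5*exp(-4)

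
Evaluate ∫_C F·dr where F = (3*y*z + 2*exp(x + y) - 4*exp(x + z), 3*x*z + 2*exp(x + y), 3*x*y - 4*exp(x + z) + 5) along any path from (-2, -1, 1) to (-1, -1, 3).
-4*exp(2) - 2*exp(-3) + 2*exp(-2) + 4*exp(-1) + 13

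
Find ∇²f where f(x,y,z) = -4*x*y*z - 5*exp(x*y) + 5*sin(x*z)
-5*x**2*exp(x*y) - 5*x**2*sin(x*z) - 5*y**2*exp(x*y) - 5*z**2*sin(x*z)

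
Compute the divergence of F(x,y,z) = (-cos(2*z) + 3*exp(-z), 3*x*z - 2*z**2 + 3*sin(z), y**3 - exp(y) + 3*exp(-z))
-3*exp(-z)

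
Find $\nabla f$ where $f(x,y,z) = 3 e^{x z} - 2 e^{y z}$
(3*z*exp(x*z), -2*z*exp(y*z), 3*x*exp(x*z) - 2*y*exp(y*z))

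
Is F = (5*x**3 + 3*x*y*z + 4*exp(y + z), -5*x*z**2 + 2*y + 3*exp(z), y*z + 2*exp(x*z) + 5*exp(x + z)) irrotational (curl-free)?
No, ∇×F = (10*x*z + z - 3*exp(z), 3*x*y - 2*z*exp(x*z) - 5*exp(x + z) + 4*exp(y + z), -3*x*z - 5*z**2 - 4*exp(y + z))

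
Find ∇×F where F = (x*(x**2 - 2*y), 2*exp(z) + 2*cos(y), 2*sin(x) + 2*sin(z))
(-2*exp(z), -2*cos(x), 2*x)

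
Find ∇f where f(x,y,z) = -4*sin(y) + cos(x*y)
(-y*sin(x*y), -x*sin(x*y) - 4*cos(y), 0)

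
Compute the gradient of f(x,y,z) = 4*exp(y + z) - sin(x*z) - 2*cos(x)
(-z*cos(x*z) + 2*sin(x), 4*exp(y + z), -x*cos(x*z) + 4*exp(y + z))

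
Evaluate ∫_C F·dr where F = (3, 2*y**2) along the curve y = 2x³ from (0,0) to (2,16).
8210/3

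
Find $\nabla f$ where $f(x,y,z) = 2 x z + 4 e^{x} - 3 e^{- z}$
(2*z + 4*exp(x), 0, 2*x + 3*exp(-z))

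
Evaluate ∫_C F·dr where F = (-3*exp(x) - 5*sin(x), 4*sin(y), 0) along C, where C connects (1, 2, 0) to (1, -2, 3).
0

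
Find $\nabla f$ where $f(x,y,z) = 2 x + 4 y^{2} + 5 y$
(2, 8*y + 5, 0)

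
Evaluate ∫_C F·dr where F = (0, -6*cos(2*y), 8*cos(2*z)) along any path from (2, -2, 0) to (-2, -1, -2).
3*sin(2) - 7*sin(4)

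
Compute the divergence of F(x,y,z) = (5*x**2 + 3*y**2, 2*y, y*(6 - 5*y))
10*x + 2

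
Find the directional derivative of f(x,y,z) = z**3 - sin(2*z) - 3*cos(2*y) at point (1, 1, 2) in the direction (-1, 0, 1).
sqrt(2)*(6 - cos(4))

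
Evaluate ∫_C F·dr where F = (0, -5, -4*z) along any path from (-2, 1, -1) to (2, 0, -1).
5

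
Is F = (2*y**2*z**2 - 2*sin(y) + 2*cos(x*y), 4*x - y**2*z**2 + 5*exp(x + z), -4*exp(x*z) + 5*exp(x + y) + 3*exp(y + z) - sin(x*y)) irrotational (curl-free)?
No, ∇×F = (-x*cos(x*y) + 2*y**2*z + 5*exp(x + y) - 5*exp(x + z) + 3*exp(y + z), 4*y**2*z + y*cos(x*y) + 4*z*exp(x*z) - 5*exp(x + y), 2*x*sin(x*y) - 4*y*z**2 + 5*exp(x + z) + 2*cos(y) + 4)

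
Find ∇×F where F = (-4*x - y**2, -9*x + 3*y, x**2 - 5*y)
(-5, -2*x, 2*y - 9)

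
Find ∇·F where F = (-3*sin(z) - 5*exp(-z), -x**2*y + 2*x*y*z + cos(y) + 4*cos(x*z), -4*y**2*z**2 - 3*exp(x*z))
-x**2 + 2*x*z - 3*x*exp(x*z) - 8*y**2*z - sin(y)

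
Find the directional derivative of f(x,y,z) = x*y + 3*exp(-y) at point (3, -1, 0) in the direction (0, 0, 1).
0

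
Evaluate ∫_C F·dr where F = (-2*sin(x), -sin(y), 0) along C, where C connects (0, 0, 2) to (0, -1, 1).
-1 + cos(1)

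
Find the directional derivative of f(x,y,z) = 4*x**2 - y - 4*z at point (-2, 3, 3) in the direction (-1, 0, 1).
6*sqrt(2)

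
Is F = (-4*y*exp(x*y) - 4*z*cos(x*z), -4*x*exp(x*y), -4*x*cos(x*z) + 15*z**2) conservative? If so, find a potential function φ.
Yes, F is conservative. φ = 5*z**3 - 4*exp(x*y) - 4*sin(x*z)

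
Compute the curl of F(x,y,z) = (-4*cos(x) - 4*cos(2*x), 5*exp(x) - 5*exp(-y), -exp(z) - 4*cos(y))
(4*sin(y), 0, 5*exp(x))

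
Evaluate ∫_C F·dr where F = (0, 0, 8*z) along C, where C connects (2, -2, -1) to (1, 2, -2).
12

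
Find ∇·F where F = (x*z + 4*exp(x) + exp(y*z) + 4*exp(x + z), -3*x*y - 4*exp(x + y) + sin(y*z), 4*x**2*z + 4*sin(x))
4*x**2 - 3*x + z*cos(y*z) + z + 4*exp(x) - 4*exp(x + y) + 4*exp(x + z)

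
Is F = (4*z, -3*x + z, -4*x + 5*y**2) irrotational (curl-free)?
No, ∇×F = (10*y - 1, 8, -3)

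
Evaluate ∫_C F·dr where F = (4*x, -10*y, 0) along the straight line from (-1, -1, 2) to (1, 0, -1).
5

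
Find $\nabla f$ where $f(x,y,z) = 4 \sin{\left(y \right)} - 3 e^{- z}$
(0, 4*cos(y), 3*exp(-z))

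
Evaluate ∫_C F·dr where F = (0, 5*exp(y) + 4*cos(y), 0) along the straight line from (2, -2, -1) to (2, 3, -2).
-5*exp(-2) + 4*sin(3) + 4*sin(2) + 5*exp(3)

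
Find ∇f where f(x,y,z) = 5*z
(0, 0, 5)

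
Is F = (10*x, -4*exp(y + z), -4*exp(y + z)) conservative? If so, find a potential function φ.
Yes, F is conservative. φ = 5*x**2 - 4*exp(y + z)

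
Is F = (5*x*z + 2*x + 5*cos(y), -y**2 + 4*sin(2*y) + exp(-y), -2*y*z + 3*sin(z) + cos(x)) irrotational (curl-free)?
No, ∇×F = (-2*z, 5*x + sin(x), 5*sin(y))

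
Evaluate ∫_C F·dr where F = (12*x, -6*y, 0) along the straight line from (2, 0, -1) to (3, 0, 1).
30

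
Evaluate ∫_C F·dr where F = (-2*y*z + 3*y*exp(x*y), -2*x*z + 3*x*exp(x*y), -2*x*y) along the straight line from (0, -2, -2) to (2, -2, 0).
-3 + 3*exp(-4)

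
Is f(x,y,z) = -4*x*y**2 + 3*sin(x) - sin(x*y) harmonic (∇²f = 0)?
No, ∇²f = x*(x*sin(x*y) - 8) + y**2*sin(x*y) - 3*sin(x)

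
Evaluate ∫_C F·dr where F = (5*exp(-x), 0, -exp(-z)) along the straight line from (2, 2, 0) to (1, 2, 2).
-5*exp(-1) - 1 + 6*exp(-2)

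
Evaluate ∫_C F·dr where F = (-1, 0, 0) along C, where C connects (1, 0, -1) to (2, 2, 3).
-1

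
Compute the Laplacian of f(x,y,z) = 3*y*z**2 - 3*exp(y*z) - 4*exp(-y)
-3*y**2*exp(y*z) + 6*y - 3*z**2*exp(y*z) - 4*exp(-y)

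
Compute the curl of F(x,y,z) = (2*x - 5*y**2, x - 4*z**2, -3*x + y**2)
(2*y + 8*z, 3, 10*y + 1)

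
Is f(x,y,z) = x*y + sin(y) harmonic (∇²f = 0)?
No, ∇²f = -sin(y)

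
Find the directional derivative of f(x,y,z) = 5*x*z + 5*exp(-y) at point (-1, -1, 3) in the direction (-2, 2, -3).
5*sqrt(17)*(-2*E - 3)/17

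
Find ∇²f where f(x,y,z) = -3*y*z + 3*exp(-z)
3*exp(-z)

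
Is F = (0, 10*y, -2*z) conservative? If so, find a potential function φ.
Yes, F is conservative. φ = 5*y**2 - z**2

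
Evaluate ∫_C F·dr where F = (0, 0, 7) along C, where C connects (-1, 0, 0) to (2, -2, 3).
21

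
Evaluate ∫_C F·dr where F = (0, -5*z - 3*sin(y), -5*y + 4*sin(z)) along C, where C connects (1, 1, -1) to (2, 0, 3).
-2 + cos(1) - 4*cos(3)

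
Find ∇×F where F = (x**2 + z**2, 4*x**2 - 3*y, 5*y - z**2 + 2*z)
(5, 2*z, 8*x)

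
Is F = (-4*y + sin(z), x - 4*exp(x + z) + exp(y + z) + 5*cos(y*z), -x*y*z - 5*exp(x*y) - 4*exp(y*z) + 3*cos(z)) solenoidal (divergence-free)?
No, ∇·F = -x*y - 4*y*exp(y*z) - 5*z*sin(y*z) + exp(y + z) - 3*sin(z)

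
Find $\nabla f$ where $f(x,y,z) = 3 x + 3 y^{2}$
(3, 6*y, 0)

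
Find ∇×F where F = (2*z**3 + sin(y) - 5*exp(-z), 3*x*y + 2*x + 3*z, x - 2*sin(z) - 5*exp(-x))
(-3, 6*z**2 - 1 + 5*exp(-z) - 5*exp(-x), 3*y - cos(y) + 2)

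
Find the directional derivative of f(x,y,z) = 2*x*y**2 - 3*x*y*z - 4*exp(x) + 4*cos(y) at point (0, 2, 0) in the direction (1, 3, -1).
4*sqrt(11)*(1 - 3*sin(2))/11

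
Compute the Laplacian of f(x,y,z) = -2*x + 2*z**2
4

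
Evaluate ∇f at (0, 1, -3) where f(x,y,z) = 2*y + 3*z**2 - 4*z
(0, 2, -22)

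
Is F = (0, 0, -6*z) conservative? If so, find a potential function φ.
Yes, F is conservative. φ = -3*z**2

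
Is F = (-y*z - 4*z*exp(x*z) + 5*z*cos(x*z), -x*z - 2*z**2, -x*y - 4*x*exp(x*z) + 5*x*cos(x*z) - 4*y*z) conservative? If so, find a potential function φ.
Yes, F is conservative. φ = -x*y*z - 2*y*z**2 - 4*exp(x*z) + 5*sin(x*z)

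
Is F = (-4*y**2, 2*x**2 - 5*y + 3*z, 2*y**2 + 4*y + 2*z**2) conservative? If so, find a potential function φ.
No, ∇×F = (4*y + 1, 0, 4*x + 8*y) ≠ 0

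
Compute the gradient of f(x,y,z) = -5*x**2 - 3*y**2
(-10*x, -6*y, 0)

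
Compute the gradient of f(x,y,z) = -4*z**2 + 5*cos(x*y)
(-5*y*sin(x*y), -5*x*sin(x*y), -8*z)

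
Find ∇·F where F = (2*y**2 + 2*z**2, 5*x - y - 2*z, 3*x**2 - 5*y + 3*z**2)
6*z - 1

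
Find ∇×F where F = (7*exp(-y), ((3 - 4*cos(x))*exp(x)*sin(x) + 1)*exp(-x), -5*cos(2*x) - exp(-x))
(0, -10*sin(2*x) - exp(-x), 8*sin(x)**2 + 3*cos(x) - 4 + 7*exp(-y) - exp(-x))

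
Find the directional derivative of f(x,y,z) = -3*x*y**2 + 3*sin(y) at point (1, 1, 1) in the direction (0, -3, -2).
9*sqrt(13)*(2 - cos(1))/13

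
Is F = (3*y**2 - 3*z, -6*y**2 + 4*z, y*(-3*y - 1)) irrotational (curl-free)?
No, ∇×F = (-6*y - 5, -3, -6*y)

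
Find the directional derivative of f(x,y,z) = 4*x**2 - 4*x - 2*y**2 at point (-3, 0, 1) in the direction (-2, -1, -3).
4*sqrt(14)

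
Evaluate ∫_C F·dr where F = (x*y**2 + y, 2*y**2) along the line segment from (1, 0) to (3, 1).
10/3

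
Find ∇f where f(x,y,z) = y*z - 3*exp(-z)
(0, z, y + 3*exp(-z))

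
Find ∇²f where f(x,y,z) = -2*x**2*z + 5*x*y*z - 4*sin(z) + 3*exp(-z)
-4*z + 4*sin(z) + 3*exp(-z)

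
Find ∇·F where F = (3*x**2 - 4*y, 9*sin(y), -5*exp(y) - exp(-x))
6*x + 9*cos(y)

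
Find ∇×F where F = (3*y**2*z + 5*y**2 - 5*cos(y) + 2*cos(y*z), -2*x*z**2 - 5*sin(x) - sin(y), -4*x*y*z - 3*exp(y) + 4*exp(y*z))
(4*z*exp(y*z) - 3*exp(y), y*(3*y + 4*z - 2*sin(y*z)), -6*y*z - 10*y - 2*z**2 + 2*z*sin(y*z) - 5*sin(y) - 5*cos(x))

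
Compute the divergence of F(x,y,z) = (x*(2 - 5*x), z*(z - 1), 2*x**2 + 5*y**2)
2 - 10*x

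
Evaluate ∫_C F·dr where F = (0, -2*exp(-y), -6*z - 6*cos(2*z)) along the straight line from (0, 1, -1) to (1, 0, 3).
-22 - 3*sin(2) - 2*exp(-1) - 3*sin(6)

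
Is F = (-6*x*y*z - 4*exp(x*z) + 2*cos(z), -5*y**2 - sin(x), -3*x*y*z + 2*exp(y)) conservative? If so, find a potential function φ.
No, ∇×F = (-3*x*z + 2*exp(y), -6*x*y - 4*x*exp(x*z) + 3*y*z - 2*sin(z), 6*x*z - cos(x)) ≠ 0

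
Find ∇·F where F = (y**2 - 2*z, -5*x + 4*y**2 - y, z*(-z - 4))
8*y - 2*z - 5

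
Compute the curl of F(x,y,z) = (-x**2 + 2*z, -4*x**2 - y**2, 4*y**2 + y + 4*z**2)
(8*y + 1, 2, -8*x)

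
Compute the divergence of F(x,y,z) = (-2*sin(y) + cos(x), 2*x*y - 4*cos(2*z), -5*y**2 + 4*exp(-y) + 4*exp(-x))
2*x - sin(x)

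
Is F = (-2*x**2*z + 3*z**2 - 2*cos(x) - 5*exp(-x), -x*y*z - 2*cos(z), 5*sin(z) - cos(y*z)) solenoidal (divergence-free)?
No, ∇·F = -5*x*z + y*sin(y*z) + 2*sin(x) + 5*cos(z) + 5*exp(-x)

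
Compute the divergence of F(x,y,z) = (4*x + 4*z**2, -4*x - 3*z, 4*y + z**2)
2*z + 4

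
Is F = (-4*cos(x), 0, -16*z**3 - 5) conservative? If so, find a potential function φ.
Yes, F is conservative. φ = -4*z**4 - 5*z - 4*sin(x)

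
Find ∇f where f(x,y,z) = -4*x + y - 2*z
(-4, 1, -2)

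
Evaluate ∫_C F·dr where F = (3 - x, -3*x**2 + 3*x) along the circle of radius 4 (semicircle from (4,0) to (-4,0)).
-24 + 24*pi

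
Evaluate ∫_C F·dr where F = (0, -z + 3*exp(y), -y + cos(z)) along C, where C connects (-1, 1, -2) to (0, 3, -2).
-3*E + 4 + 3*exp(3)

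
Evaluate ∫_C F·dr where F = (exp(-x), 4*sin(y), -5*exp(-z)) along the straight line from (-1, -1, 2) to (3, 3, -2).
-5*exp(-2) - exp(-3) + 4*cos(1) + E - 4*cos(3) + 5*exp(2)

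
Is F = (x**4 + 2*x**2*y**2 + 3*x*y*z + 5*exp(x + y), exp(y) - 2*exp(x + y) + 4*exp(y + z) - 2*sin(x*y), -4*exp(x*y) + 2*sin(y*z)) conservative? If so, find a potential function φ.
No, ∇×F = (-4*x*exp(x*y) + 2*z*cos(y*z) - 4*exp(y + z), y*(3*x + 4*exp(x*y)), -4*x**2*y - 3*x*z - 2*y*cos(x*y) - 7*exp(x + y)) ≠ 0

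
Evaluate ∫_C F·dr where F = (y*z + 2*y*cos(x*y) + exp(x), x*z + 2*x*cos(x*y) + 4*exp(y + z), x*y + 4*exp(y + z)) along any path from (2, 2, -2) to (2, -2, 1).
4*exp(-1) - 4*sin(4)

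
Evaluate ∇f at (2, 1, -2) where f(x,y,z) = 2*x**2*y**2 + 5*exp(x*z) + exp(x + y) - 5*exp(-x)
(-10*exp(-4) + 5*exp(-2) + 8 + exp(3), 16 + exp(3), 10*exp(-4))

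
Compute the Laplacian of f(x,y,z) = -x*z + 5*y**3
30*y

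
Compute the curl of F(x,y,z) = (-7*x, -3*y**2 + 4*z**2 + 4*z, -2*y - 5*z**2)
(-8*z - 6, 0, 0)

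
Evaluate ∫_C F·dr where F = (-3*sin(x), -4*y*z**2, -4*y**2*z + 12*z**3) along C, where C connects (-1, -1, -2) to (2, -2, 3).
-3*cos(1) + 3*cos(2) + 131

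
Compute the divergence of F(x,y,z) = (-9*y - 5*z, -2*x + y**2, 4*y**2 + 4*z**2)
2*y + 8*z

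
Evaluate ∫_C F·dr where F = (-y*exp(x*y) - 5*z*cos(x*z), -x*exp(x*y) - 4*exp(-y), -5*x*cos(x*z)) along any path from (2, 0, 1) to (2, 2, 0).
-exp(4) - 3 + 4*exp(-2) + 5*sin(2)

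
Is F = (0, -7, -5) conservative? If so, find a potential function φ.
Yes, F is conservative. φ = -7*y - 5*z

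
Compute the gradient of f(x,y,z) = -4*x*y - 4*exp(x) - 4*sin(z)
(-4*y - 4*exp(x), -4*x, -4*cos(z))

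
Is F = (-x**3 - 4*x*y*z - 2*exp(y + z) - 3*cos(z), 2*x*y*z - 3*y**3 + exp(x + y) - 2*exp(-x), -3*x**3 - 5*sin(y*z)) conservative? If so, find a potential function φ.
No, ∇×F = (-2*x*y - 5*z*cos(y*z), 9*x**2 - 4*x*y - 2*exp(y + z) + 3*sin(z), ((4*x*z + 2*y*z + exp(x + y) + 2*exp(y + z))*exp(x) + 2)*exp(-x)) ≠ 0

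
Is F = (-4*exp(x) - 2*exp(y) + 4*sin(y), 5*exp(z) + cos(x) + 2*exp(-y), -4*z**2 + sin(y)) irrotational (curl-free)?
No, ∇×F = (-5*exp(z) + cos(y), 0, 2*exp(y) - sin(x) - 4*cos(y))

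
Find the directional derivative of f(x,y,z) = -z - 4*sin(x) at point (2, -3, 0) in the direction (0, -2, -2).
sqrt(2)/2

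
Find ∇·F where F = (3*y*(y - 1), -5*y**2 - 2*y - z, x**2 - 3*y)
-10*y - 2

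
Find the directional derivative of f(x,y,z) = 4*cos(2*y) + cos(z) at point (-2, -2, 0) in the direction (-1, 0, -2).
0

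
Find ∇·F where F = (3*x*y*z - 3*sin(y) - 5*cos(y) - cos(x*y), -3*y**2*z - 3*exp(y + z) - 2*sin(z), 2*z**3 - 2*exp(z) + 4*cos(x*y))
-3*y*z + y*sin(x*y) + 6*z**2 - 2*exp(z) - 3*exp(y + z)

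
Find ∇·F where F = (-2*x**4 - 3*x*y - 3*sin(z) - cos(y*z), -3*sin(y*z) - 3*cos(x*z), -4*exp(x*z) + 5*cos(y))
-8*x**3 - 4*x*exp(x*z) - 3*y - 3*z*cos(y*z)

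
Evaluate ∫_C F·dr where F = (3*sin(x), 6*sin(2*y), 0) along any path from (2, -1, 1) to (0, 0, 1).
-6 + 6*cos(2)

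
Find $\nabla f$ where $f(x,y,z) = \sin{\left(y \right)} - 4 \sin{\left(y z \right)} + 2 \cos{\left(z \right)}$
(0, -4*z*cos(y*z) + cos(y), -4*y*cos(y*z) - 2*sin(z))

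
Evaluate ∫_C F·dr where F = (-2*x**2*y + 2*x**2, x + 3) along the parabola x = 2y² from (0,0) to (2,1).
31/7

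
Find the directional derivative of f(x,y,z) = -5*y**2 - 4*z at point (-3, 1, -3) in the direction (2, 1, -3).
sqrt(14)/7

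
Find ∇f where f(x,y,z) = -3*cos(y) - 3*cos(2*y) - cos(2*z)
(0, 3*(4*cos(y) + 1)*sin(y), 2*sin(2*z))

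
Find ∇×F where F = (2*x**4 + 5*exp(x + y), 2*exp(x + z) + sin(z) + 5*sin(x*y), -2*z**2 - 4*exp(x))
(-2*exp(x + z) - cos(z), 4*exp(x), 5*y*cos(x*y) - 5*exp(x + y) + 2*exp(x + z))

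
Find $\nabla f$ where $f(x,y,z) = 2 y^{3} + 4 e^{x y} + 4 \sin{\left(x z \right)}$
(4*y*exp(x*y) + 4*z*cos(x*z), 4*x*exp(x*y) + 6*y**2, 4*x*cos(x*z))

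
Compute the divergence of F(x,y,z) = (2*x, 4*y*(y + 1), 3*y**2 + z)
8*y + 7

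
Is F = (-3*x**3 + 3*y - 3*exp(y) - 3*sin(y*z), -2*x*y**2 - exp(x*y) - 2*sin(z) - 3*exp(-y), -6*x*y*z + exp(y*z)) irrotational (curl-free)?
No, ∇×F = (-6*x*z + z*exp(y*z) + 2*cos(z), 3*y*(2*z - cos(y*z)), -2*y**2 - y*exp(x*y) + 3*z*cos(y*z) + 3*exp(y) - 3)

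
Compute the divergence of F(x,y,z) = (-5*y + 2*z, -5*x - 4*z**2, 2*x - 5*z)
-5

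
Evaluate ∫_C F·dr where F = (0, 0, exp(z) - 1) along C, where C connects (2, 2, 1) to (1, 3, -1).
2 - 2*sinh(1)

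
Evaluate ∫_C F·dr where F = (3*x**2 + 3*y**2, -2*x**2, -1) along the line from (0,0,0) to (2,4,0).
88/3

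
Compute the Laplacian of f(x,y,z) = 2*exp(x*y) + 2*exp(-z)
2*((x**2 + y**2)*exp(x*y + z) + 1)*exp(-z)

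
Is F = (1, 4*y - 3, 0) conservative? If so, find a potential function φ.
Yes, F is conservative. φ = x + 2*y**2 - 3*y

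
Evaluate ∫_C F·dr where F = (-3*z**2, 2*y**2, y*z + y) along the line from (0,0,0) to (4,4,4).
8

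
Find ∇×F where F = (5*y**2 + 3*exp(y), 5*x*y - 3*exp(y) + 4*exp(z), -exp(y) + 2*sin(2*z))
(-exp(y) - 4*exp(z), 0, -5*y - 3*exp(y))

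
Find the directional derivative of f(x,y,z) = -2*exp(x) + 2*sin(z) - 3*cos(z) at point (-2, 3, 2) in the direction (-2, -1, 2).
4*cos(2)/3 + 4*exp(-2)/3 + 2*sin(2)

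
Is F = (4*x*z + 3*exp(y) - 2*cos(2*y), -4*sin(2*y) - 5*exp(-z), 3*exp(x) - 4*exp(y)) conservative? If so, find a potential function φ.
No, ∇×F = (-4*exp(y) - 5*exp(-z), 4*x - 3*exp(x), -3*exp(y) - 4*sin(2*y)) ≠ 0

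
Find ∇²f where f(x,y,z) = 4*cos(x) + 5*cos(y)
-4*cos(x) - 5*cos(y)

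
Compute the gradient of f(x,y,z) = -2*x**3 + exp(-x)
(-6*x**2 - exp(-x), 0, 0)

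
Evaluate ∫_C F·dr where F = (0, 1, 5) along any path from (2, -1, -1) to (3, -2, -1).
-1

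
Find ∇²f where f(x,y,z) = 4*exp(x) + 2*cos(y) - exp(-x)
4*exp(x) - 2*cos(y) - exp(-x)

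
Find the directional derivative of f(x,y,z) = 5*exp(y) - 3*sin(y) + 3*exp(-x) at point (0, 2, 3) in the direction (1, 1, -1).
sqrt(3)*(-1 - cos(2) + 5*exp(2)/3)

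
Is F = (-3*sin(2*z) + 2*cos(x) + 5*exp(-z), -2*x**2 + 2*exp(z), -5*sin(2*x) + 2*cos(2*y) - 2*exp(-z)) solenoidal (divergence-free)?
No, ∇·F = -2*sin(x) + 2*exp(-z)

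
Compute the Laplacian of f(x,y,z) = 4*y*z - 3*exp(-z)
-3*exp(-z)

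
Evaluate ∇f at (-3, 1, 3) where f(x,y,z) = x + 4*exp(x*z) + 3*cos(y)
(12*exp(-9) + 1, -3*sin(1), -12*exp(-9))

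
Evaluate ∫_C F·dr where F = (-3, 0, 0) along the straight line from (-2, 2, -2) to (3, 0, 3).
-15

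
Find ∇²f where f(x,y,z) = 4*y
0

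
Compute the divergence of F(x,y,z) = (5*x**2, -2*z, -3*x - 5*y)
10*x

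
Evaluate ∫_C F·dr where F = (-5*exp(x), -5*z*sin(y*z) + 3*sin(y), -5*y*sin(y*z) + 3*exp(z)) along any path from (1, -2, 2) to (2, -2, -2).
((5 - 8*E)*exp(3) + 3)*exp(-2)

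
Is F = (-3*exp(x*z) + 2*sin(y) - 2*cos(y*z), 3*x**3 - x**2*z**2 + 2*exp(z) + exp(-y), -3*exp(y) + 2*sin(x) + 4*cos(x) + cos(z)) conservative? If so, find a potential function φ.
No, ∇×F = (2*x**2*z - 3*exp(y) - 2*exp(z), -3*x*exp(x*z) + 2*y*sin(y*z) + 4*sin(x) - 2*cos(x), 9*x**2 - 2*x*z**2 - 2*z*sin(y*z) - 2*cos(y)) ≠ 0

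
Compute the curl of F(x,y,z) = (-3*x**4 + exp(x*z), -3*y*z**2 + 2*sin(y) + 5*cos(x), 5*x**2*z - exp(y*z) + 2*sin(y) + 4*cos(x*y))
(-4*x*sin(x*y) + 6*y*z - z*exp(y*z) + 2*cos(y), -10*x*z + x*exp(x*z) + 4*y*sin(x*y), -5*sin(x))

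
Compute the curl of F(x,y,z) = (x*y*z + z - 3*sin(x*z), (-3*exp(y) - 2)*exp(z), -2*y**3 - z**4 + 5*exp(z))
(-6*y**2 + (3*exp(y) + 2)*exp(z), x*y - 3*x*cos(x*z) + 1, -x*z)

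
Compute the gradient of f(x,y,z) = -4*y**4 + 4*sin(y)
(0, -16*y**3 + 4*cos(y), 0)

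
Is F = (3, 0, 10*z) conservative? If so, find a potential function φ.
Yes, F is conservative. φ = 3*x + 5*z**2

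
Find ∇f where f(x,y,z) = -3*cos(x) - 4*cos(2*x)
((16*cos(x) + 3)*sin(x), 0, 0)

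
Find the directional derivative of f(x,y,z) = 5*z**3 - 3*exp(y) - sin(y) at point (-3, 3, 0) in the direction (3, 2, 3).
-sqrt(22)*(cos(3) + 3*exp(3))/11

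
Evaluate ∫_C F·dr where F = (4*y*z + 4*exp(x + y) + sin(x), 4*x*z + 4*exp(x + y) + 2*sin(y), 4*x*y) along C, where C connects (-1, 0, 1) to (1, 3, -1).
-10 - 4*exp(-1) - 2*cos(3) + 4*exp(4)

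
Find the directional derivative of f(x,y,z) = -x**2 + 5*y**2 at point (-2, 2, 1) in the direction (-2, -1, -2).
-28/3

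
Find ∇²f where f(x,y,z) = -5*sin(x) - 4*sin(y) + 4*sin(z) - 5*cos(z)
5*sin(x) + 4*sin(y) - 4*sin(z) + 5*cos(z)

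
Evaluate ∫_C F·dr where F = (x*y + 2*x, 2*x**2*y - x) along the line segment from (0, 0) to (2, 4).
112/3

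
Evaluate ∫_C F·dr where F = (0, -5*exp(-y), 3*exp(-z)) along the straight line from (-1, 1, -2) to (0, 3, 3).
(-5*exp(2) + 2 + 3*exp(5))*exp(-3)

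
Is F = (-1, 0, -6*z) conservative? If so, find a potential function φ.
Yes, F is conservative. φ = -x - 3*z**2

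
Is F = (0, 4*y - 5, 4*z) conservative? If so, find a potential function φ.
Yes, F is conservative. φ = 2*y**2 - 5*y + 2*z**2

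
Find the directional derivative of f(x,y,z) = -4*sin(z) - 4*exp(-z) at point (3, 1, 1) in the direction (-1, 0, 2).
8*sqrt(5)*(-E*cos(1) + 1)*exp(-1)/5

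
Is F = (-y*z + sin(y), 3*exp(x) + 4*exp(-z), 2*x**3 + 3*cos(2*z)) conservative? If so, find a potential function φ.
No, ∇×F = (4*exp(-z), -6*x**2 - y, z + 3*exp(x) - cos(y)) ≠ 0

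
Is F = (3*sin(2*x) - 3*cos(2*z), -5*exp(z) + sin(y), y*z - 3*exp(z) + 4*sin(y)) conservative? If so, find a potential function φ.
No, ∇×F = (z + 5*exp(z) + 4*cos(y), 6*sin(2*z), 0) ≠ 0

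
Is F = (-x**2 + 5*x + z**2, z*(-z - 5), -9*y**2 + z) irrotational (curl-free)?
No, ∇×F = (-18*y + 2*z + 5, 2*z, 0)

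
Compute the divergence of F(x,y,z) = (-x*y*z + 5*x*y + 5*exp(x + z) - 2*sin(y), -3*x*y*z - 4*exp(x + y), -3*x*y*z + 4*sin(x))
-3*x*y - 3*x*z - y*z + 5*y - 4*exp(x + y) + 5*exp(x + z)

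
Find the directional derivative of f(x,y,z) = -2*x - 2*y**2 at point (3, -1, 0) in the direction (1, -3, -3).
-14*sqrt(19)/19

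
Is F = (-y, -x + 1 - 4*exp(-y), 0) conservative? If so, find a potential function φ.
Yes, F is conservative. φ = -x*y + y + 4*exp(-y)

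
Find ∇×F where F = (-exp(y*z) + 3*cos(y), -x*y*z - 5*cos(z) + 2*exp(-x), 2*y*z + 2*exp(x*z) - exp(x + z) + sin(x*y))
(x*y + x*cos(x*y) + 2*z - 5*sin(z), -y*exp(y*z) - y*cos(x*y) - 2*z*exp(x*z) + exp(x + z), -y*z + z*exp(y*z) + 3*sin(y) - 2*exp(-x))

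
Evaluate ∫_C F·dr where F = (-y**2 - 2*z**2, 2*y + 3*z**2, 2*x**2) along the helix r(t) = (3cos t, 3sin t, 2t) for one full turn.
12*pi*(15 - 8*pi)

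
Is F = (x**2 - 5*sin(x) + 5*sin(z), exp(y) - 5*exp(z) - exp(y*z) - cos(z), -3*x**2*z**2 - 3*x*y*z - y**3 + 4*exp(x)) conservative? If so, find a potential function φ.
No, ∇×F = (-3*x*z - 3*y**2 + y*exp(y*z) + 5*exp(z) - sin(z), 6*x*z**2 + 3*y*z - 4*exp(x) + 5*cos(z), 0) ≠ 0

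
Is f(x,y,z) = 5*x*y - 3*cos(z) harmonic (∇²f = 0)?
No, ∇²f = 3*cos(z)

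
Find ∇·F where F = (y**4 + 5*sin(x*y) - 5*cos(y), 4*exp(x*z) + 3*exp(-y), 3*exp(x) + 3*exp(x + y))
5*y*cos(x*y) - 3*exp(-y)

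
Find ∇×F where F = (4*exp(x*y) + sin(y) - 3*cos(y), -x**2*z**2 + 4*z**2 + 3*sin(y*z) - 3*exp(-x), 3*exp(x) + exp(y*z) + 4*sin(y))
(2*x**2*z - 3*y*cos(y*z) + z*exp(y*z) - 8*z + 4*cos(y), -3*exp(x), -2*x*z**2 - 4*x*exp(x*y) - 3*sin(y) - cos(y) + 3*exp(-x))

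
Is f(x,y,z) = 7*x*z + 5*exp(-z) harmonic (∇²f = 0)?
No, ∇²f = 5*exp(-z)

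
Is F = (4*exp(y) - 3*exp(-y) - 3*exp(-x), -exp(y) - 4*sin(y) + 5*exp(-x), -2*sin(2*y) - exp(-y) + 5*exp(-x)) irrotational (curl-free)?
No, ∇×F = (-4*cos(2*y) + exp(-y), 5*exp(-x), -4*exp(y) - 3*exp(-y) - 5*exp(-x))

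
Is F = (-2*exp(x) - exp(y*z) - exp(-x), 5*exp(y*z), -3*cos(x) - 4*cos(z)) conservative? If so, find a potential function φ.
No, ∇×F = (-5*y*exp(y*z), -y*exp(y*z) - 3*sin(x), z*exp(y*z)) ≠ 0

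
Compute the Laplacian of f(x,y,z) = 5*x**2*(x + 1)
30*x + 10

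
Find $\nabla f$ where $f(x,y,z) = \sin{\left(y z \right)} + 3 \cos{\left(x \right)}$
(-3*sin(x), z*cos(y*z), y*cos(y*z))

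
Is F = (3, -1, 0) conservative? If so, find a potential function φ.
Yes, F is conservative. φ = 3*x - y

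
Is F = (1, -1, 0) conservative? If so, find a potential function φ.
Yes, F is conservative. φ = x - y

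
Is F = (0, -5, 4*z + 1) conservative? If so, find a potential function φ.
Yes, F is conservative. φ = -5*y + 2*z**2 + z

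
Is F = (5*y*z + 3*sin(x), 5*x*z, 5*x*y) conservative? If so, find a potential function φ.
Yes, F is conservative. φ = 5*x*y*z - 3*cos(x)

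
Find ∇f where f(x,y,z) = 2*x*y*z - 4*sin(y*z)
(2*y*z, 2*z*(x - 2*cos(y*z)), 2*y*(x - 2*cos(y*z)))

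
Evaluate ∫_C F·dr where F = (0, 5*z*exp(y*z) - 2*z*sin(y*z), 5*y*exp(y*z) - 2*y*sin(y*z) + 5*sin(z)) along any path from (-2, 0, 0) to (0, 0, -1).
5 - 5*cos(1)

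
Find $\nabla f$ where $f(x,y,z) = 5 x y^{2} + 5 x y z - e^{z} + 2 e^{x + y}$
(5*y**2 + 5*y*z + 2*exp(x + y), 10*x*y + 5*x*z + 2*exp(x + y), 5*x*y - exp(z))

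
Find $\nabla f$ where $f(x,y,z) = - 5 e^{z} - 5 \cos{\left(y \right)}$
(0, 5*sin(y), -5*exp(z))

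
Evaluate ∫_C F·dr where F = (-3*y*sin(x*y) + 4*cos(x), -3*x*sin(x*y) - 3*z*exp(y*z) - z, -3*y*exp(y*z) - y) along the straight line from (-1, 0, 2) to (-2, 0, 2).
-4*sin(2) + 4*sin(1)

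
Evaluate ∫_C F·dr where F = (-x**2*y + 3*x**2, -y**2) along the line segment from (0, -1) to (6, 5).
-78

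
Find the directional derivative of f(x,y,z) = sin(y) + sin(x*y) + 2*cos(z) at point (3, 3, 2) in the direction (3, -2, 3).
sqrt(22)*(-6*sin(2) + 3*cos(9) - 2*cos(3))/22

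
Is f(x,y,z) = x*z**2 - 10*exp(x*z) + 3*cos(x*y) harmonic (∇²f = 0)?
No, ∇²f = -10*x**2*exp(x*z) - 3*x**2*cos(x*y) + 2*x - 3*y**2*cos(x*y) - 10*z**2*exp(x*z)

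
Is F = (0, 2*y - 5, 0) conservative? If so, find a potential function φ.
Yes, F is conservative. φ = y*(y - 5)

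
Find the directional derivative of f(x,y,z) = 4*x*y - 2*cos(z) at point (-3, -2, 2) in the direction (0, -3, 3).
sqrt(2)*(sin(2) + 6)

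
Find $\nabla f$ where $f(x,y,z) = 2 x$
(2, 0, 0)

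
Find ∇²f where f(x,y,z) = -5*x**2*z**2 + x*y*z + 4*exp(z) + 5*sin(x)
-10*x**2 - 10*z**2 + 4*exp(z) - 5*sin(x)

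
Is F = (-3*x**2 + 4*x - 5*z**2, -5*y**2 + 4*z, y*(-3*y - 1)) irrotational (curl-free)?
No, ∇×F = (-6*y - 5, -10*z, 0)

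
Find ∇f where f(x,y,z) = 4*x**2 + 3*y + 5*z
(8*x, 3, 5)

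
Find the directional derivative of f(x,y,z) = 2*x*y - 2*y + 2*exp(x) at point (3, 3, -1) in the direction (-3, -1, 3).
2*sqrt(19)*(-3*exp(3) - 11)/19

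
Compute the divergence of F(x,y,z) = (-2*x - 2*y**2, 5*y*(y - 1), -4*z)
10*y - 11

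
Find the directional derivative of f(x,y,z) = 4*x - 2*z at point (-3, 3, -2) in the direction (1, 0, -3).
sqrt(10)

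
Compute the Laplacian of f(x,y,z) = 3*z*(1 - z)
-6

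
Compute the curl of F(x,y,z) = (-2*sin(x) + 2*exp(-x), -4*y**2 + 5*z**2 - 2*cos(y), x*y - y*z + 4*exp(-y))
(x - 11*z - 4*exp(-y), -y, 0)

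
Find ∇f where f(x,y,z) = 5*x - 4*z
(5, 0, -4)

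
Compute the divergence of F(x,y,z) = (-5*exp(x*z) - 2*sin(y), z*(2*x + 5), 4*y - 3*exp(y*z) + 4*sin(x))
-3*y*exp(y*z) - 5*z*exp(x*z)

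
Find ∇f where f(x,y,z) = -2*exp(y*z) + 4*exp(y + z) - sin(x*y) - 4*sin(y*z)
(-y*cos(x*y), -x*cos(x*y) - 2*z*exp(y*z) - 4*z*cos(y*z) + 4*exp(y + z), -2*y*exp(y*z) - 4*y*cos(y*z) + 4*exp(y + z))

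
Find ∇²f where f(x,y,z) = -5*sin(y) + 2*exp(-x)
5*sin(y) + 2*exp(-x)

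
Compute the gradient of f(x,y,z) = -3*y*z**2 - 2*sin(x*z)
(-2*z*cos(x*z), -3*z**2, -2*x*cos(x*z) - 6*y*z)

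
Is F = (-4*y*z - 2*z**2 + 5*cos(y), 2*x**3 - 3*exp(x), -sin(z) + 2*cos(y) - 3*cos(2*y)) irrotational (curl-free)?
No, ∇×F = (2*(6*cos(y) - 1)*sin(y), -4*y - 4*z, 6*x**2 + 4*z - 3*exp(x) + 5*sin(y))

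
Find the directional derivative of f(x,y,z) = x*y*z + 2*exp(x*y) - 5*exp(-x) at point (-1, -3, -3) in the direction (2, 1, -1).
sqrt(6)*(-7*exp(3) + 9 + 5*E)/3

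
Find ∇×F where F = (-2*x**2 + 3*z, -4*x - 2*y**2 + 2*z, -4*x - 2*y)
(-4, 7, -4)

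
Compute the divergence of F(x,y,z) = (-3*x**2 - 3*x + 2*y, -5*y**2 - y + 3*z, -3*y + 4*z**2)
-6*x - 10*y + 8*z - 4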